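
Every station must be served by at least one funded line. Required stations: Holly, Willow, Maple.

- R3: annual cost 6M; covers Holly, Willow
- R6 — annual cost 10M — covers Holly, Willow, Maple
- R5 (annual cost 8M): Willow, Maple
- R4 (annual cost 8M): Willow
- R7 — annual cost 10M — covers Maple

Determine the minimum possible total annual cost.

10

The greedy cost-per-new-station heuristic would pick R3 and R5 for 14, but a cheaper cover exists.
R6 alone covers Holly, Willow, Maple — every station.
Total annual cost: 10.
No cover costs less than 10.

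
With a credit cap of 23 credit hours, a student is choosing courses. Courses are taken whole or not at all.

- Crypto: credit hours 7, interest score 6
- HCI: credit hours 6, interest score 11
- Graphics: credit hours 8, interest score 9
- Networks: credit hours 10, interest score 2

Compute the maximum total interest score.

26

Allowing fractional choices, the relaxed optimum would be about 26.4, but courses are indivisible.
Crypto + HCI + Graphics: credit hours 7 + 6 + 8 = 21 ≤ 23, interest score 6 + 11 + 9 = 26.
HCI + Graphics: credit hours 6 + 8 = 14 ≤ 23, interest score 11 + 9 = 20.
Best is Crypto, HCI, and Graphics with total interest score 26.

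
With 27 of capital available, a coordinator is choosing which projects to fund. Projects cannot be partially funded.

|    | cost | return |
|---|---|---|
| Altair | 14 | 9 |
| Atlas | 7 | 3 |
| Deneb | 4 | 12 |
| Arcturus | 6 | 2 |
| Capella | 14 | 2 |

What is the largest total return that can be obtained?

Take Altair, Atlas, and Deneb: cost 14 + 7 + 4 = 25 ≤ 27, return 9 + 3 + 12 = 24.
No other feasible combination does better.

24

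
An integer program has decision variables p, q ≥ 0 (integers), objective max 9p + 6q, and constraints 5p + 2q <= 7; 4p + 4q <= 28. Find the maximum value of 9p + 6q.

18

(p,q)=(0,3): 5·0+2·3=6≤7, 4·0+4·3=12≤28, objective 18.
(p,q)=(0,2): 5·0+2·2=4≤7, 4·0+4·2=8≤28, objective 12.
The best lattice point is (0,3), giving 18.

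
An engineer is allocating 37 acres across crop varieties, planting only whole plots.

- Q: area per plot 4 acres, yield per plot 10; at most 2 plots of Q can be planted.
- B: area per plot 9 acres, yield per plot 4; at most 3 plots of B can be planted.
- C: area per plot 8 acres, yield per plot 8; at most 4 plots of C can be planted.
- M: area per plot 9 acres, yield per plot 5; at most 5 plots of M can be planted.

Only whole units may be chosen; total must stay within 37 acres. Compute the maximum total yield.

Take 2×Q and 3×C: area 32 ≤ 37, yield 2·10 + 3·8 = 44.
Q has the best ratio (10/4) and is taken to its limit of 2; remaining capacity is filled optimally with the others.

44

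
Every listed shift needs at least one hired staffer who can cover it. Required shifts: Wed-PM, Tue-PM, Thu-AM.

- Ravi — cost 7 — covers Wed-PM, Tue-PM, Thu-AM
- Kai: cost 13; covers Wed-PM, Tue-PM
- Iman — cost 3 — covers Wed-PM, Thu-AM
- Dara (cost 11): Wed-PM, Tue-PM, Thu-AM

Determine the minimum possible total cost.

7

The greedy cost-per-new-shift heuristic would pick Iman and Ravi for 10, but a cheaper cover exists.
Ravi alone covers Wed-PM, Tue-PM, Thu-AM — every shift.
Total cost: 7.
No cover costs less than 7.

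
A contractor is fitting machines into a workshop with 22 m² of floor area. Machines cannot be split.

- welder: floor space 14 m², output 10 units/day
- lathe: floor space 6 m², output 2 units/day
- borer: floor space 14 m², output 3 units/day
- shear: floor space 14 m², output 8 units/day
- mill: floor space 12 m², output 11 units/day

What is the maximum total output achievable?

Allowing fractional choices, the relaxed optimum would be about 18.1, but machines are indivisible.
mill: floor space 12 ≤ 22, output 11.
welder + lathe: floor space 14 + 6 = 20 ≤ 22, output 10 + 2 = 12.
lathe + mill: floor space 6 + 12 = 18 ≤ 22, output 2 + 11 = 13.
Best is lathe and mill with total output 13.

13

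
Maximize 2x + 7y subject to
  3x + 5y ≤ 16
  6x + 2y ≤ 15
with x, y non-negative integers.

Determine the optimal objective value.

(x,y)=(0,3) is feasible, giving 21.
(x,y)=(1,2) is feasible, giving 16.
(x,y)=(0,2) is feasible, giving 14.
The best lattice point is (0,3), giving 21.

21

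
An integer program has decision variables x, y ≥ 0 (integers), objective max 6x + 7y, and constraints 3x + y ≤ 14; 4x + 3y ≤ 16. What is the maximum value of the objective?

(x,y)=(0,5): 3·0+1·5=5≤14, 4·0+3·5=15≤16, objective 35.
(x,y)=(1,4): 3·1+1·4=7≤14, 4·1+3·4=16≤16, objective 34.
Maximum is 35 at (x,y)=(0,5).

35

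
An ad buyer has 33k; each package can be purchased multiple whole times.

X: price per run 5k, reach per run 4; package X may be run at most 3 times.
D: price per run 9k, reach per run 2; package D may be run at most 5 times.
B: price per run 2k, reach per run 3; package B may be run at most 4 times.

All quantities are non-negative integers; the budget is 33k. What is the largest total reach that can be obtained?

26

B has the best ratio (3/2); taking only B gives at most 4×3 = 12 (stopped by the supply cap of 4).
Mixing does better — 3×X, 1×D, and 4×B: price 32 ≤ 33, reach 3·4 + 1·2 + 4·3 = 26.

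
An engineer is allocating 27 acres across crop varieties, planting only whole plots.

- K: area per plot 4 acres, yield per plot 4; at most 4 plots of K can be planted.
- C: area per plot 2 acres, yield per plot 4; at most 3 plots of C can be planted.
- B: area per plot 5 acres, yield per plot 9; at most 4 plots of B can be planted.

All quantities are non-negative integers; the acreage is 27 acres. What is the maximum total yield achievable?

3×C and 4×B: area 26 ≤ 27, yield 3·4 + 4·9 = 48.
2×C and 4×B: area 24 ≤ 27, yield 2·4 + 4·9 = 44.
Best is 48.

48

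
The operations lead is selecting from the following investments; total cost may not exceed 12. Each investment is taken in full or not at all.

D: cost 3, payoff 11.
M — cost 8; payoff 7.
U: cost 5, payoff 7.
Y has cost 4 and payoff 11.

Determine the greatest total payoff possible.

29

Treat it as a binary knapsack problem.
D + U: cost 3 + 5 = 8 ≤ 12, payoff 11 + 7 = 18.
D + U + Y: cost 3 + 5 + 4 = 12 ≤ 12, payoff 11 + 7 + 11 = 29.
D + Y: cost 3 + 4 = 7 ≤ 12, payoff 11 + 11 = 22.
Best is D, U, and Y with total payoff 29.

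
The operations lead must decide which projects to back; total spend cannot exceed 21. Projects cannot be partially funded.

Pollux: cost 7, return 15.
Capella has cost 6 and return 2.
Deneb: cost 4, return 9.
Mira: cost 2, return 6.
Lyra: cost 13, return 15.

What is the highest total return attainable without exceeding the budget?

32

Treat it as a binary knapsack problem.
Take Pollux, Capella, Deneb, and Mira: cost 7 + 6 + 4 + 2 = 19 ≤ 21, return 15 + 2 + 9 + 6 = 32.
No other feasible combination does better.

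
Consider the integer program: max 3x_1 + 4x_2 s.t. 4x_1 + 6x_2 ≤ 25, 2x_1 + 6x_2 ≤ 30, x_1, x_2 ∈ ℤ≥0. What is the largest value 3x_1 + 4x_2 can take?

18

(x_1,x_2)=(6,0) is feasible, giving 18.
(x_1,x_2)=(5,0) is feasible, giving 15.
The best lattice point is (6,0), giving 18.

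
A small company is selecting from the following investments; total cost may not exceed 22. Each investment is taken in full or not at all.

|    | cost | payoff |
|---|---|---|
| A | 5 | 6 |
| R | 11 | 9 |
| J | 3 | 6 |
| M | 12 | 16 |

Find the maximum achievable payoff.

28

Treat it as a binary knapsack problem.
A + M: cost 5 + 12 = 17 ≤ 22, payoff 6 + 16 = 22.
J + M: cost 3 + 12 = 15 ≤ 22, payoff 6 + 16 = 22.
A + J + M: cost 5 + 3 + 12 = 20 ≤ 22, payoff 6 + 6 + 16 = 28.
Best is A, J, and M with total payoff 28.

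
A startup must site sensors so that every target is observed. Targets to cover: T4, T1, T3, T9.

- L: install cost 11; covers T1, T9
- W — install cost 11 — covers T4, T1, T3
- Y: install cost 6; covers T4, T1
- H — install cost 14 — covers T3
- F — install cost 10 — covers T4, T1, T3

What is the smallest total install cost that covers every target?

The greedy cost-per-new-target heuristic would pick Y, F, and L for 27, but a cheaper cover exists.
Choose L and F: together they cover T4, T1, T3, T9 — every target.
Total install cost: 11 + 10 = 21.
No cover costs less than 21.

21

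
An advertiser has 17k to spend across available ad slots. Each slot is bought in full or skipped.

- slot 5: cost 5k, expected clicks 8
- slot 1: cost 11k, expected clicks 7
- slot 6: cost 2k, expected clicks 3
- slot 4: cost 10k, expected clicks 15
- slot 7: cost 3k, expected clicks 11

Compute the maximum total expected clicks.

29

Take slot 6, slot 4, and slot 7: cost 2 + 10 + 3 = 15 ≤ 17, expected clicks 3 + 15 + 11 = 29.
No other feasible combination does better.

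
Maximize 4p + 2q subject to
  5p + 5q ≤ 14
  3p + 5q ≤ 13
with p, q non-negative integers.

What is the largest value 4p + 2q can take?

(p,q)=(2,0): 5·2+5·0=10≤14, 3·2+5·0=6≤13, objective 8.
(p,q)=(1,1): 5·1+5·1=10≤14, 3·1+5·1=8≤13, objective 6.
(p,q)=(1,0): 5·1+5·0=5≤14, 3·1+5·0=3≤13, objective 4.
The best lattice point is (2,0), giving 8.

8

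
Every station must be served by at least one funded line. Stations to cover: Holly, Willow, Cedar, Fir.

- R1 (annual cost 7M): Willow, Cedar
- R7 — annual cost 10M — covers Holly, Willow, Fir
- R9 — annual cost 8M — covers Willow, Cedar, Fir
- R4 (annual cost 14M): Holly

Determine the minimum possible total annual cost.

The greedy cost-per-new-station heuristic would pick R9 and R7 for 18, but a cheaper cover exists.
Choose R1 and R7: together they cover Holly, Willow, Cedar, Fir — every station.
Total annual cost: 7 + 10 = 17.
No cover costs less than 17.

17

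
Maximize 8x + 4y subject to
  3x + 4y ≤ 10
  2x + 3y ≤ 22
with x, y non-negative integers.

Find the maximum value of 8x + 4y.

24

(x,y)=(3,0) is feasible, giving 24.
(x,y)=(2,1) is feasible, giving 20.
(x,y)=(2,0) is feasible, giving 16.
The best lattice point is (3,0), giving 24.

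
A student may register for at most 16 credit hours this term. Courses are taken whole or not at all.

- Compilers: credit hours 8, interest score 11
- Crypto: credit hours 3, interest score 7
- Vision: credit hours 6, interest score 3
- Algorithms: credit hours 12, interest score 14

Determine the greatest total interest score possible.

21

Compilers + Crypto: credit hours 8 + 3 = 11 ≤ 16, interest score 11 + 7 = 18.
Crypto + Algorithms: credit hours 3 + 12 = 15 ≤ 16, interest score 7 + 14 = 21.
Algorithms: credit hours 12 ≤ 16, interest score 14.
Best is Crypto and Algorithms with total interest score 21.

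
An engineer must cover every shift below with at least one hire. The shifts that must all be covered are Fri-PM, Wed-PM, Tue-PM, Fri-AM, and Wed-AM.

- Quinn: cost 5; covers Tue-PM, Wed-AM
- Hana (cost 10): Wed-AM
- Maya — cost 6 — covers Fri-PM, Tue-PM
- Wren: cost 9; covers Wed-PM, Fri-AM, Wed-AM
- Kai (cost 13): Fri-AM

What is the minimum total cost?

The greedy cost-per-new-shift heuristic would pick Quinn, Wren, and Maya for 20, but a cheaper cover exists.
Choose Maya and Wren: together they cover Fri-PM, Wed-PM, Tue-PM, Fri-AM, Wed-AM — every shift.
Total cost: 6 + 9 = 15.
No cover costs less than 15.

15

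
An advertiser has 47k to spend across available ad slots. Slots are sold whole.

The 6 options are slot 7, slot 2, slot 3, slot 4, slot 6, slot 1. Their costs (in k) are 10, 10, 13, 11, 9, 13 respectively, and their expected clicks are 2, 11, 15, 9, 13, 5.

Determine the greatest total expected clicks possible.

Take slot 2, slot 3, slot 4, and slot 6: cost 10 + 13 + 11 + 9 = 43 ≤ 47, expected clicks 11 + 15 + 9 + 13 = 48.
No other feasible combination does better.

48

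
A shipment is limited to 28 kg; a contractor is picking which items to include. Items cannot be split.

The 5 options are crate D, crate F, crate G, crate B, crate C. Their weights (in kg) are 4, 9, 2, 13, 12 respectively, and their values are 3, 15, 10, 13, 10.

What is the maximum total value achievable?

Treat it as a binary knapsack problem.
Take crate D, crate F, crate G, and crate B: weight 4 + 9 + 2 + 13 = 28 ≤ 28, value 3 + 15 + 10 + 13 = 41.
No other feasible combination does better.

41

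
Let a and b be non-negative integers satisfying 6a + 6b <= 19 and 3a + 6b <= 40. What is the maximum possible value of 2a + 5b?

Relaxing integrality, the LP optimum is 15.83 at (a,b) = (0, 3.17), which is not an integer point.
(a,b)=(0,3) is feasible, giving 15.
(a,b)=(1,2) is feasible, giving 12.
(a,b)=(0,2) is feasible, giving 10.
Maximum is 15 at (a,b)=(0,3).

15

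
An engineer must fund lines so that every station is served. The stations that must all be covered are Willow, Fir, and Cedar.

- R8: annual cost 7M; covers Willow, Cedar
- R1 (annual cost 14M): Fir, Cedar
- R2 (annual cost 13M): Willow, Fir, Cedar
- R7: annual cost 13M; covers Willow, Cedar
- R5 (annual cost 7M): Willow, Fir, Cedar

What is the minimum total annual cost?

R5 alone covers Willow, Fir, Cedar — every station.
Total annual cost: 7.
No cover costs less than 7.

7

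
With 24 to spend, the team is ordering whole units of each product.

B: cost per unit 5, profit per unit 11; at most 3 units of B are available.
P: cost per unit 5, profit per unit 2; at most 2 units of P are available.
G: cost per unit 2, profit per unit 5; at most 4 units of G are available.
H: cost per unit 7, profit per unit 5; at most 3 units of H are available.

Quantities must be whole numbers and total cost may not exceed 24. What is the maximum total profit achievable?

Take 3×B and 4×G: cost 23 ≤ 24, profit 3·11 + 4·5 = 53.
G has the best ratio (5/2) and is taken to its limit of 4; remaining capacity is filled optimally with the others.

53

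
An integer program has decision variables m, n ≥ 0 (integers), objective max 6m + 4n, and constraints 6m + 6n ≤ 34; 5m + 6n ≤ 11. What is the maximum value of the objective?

The continuous relaxation peaks at (2.2, 0) with value 13.20; rounding to a feasible lattice point costs some objective.
(m,n)=(2,0): 6·2+6·0=12≤34, 5·2+6·0=10≤11, objective 12.
(m,n)=(1,1): 6·1+6·1=12≤34, 5·1+6·1=11≤11, objective 10.
(m,n)=(1,0): 6·1+6·0=6≤34, 5·1+6·0=5≤11, objective 6.
Maximum is 12 at (m,n)=(2,0).

12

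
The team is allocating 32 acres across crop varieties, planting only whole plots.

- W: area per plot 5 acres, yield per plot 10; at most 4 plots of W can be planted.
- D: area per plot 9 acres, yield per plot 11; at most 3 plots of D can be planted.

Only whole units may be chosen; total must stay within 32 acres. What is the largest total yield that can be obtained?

51

Take 4×W and 1×D: area 29 ≤ 32, yield 4·10 + 1·11 = 51.
W has the best ratio (10/5) and is taken to its limit of 4; remaining capacity is filled optimally with the others.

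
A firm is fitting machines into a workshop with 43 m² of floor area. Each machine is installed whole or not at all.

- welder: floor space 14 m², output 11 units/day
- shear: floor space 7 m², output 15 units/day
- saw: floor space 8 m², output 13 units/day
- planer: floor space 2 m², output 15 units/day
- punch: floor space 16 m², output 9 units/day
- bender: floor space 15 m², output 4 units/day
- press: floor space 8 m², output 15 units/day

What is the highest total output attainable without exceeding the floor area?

69

This is a 0-1 knapsack instance.
shear + saw + planer + punch + press: floor space 7 + 8 + 2 + 16 + 8 = 41 ≤ 43, output 15 + 13 + 15 + 9 + 15 = 67.
shear + saw + planer + bender + press: floor space 7 + 8 + 2 + 15 + 8 = 40 ≤ 43, output 15 + 13 + 15 + 4 + 15 = 62.
welder + shear + saw + planer + press: floor space 14 + 7 + 8 + 2 + 8 = 39 ≤ 43, output 11 + 15 + 13 + 15 + 15 = 69.
Best is welder, shear, saw, planer, and press with total output 69.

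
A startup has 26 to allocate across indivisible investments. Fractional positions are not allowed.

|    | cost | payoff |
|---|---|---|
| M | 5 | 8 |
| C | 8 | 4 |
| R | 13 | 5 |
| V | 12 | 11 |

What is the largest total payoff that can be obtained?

23

This is a 0-1 knapsack instance.
Allowing fractional choices, the relaxed optimum would be about 23.4, but investments are indivisible.
M + C + V: cost 5 + 8 + 12 = 25 ≤ 26, payoff 8 + 4 + 11 = 23.
M + V: cost 5 + 12 = 17 ≤ 26, payoff 8 + 11 = 19.
M + C + R: cost 5 + 8 + 13 = 26 ≤ 26, payoff 8 + 4 + 5 = 17.
Best is M, C, and V with total payoff 23.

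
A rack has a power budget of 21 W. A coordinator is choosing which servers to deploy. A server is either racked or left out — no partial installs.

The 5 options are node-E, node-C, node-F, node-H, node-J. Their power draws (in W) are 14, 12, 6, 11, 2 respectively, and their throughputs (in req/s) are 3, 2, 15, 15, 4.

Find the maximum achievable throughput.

node-F + node-H + node-J: power draw 6 + 11 + 2 = 19 ≤ 21, throughput 15 + 15 + 4 = 34.
node-C + node-F + node-J: power draw 12 + 6 + 2 = 20 ≤ 21, throughput 2 + 15 + 4 = 21.
node-F + node-H: power draw 6 + 11 = 17 ≤ 21, throughput 15 + 15 = 30.
Best is node-F, node-H, and node-J with total throughput 34.

34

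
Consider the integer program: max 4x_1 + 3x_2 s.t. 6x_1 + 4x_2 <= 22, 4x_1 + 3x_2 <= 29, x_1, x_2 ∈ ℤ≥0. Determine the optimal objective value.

16

The continuous relaxation peaks at (0, 5.5) with value 16.50; rounding to a feasible lattice point costs some objective.
(x_1,x_2)=(1,4): 6·1+4·4=22≤22, 4·1+3·4=16≤29, objective 16.
(x_1,x_2)=(0,5): 6·0+4·5=20≤22, 4·0+3·5=15≤29, objective 15.
(x_1,x_2)=(1,3): 6·1+4·3=18≤22, 4·1+3·3=13≤29, objective 13.
(x_1,x_2)=(0,4): 6·0+4·4=16≤22, 4·0+3·4=12≤29, objective 12.
The best lattice point is (1,4), giving 16.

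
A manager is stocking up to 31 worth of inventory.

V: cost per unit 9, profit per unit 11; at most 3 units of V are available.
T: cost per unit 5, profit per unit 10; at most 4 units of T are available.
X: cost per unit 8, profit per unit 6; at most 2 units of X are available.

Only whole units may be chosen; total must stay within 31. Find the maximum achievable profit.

51

T has the best ratio (10/5); taking only T gives at most 4×10 = 40 (stopped by the supply cap of 4).
Mixing does better — 1×V and 4×T: cost 29 ≤ 31, profit 1·11 + 4·10 = 51.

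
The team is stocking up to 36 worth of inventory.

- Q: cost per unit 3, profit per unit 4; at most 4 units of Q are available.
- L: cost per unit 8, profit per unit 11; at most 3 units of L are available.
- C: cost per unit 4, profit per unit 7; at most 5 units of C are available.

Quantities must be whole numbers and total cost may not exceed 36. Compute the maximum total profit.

Take 2×L and 5×C: cost 36 ≤ 36, profit 2·11 + 5·7 = 57.
C has the best ratio (7/4) and is taken to its limit of 5; remaining capacity is filled optimally with the others.

57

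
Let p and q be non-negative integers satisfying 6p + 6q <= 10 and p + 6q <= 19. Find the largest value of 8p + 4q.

8

(p,q)=(1,0): 6·1+6·0=6≤10, 1·1+6·0=1≤19, objective 8.
(p,q)=(0,1): 6·0+6·1=6≤10, 1·0+6·1=6≤19, objective 4.
(p,q)=(0,0): 6·0+6·0=0≤10, 1·0+6·0=0≤19, objective 0.
Maximum is 8 at (p,q)=(1,0).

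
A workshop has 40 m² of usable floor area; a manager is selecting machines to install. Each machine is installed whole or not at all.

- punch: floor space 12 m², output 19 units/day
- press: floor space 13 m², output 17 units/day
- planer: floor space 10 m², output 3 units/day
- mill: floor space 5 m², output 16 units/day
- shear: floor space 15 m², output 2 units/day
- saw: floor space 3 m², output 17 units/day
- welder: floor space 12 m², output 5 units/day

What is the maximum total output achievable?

69

Allowing fractional choices, the relaxed optimum would be about 71.9, but machines are indivisible.
punch + press + mill + saw: floor space 12 + 13 + 5 + 3 = 33 ≤ 40, output 19 + 17 + 16 + 17 = 69.
punch + press + saw + welder: floor space 12 + 13 + 3 + 12 = 40 ≤ 40, output 19 + 17 + 17 + 5 = 58.
punch + mill + saw + welder: floor space 12 + 5 + 3 + 12 = 32 ≤ 40, output 19 + 16 + 17 + 5 = 57.
Best is punch, press, mill, and saw with total output 69.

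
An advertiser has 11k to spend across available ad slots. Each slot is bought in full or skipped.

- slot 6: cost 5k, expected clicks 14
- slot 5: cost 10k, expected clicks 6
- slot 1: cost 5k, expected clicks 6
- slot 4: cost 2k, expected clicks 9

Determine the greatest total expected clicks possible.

Take slot 6 and slot 4: cost 5 + 2 = 7 ≤ 11, expected clicks 14 + 9 = 23.
No other feasible combination does better.

23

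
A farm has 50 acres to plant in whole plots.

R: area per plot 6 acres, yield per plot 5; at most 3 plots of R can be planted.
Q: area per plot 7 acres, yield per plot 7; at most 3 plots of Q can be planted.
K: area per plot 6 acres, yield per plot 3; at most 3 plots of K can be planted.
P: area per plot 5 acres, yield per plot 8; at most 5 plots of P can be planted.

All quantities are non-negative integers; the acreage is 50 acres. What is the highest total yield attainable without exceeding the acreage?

3×Q and 5×P: area 46 ≤ 50, yield 3·7 + 5·8 = 61.
3×R, 1×Q, and 5×P: area 50 ≤ 50, yield 3·5 + 1·7 + 5·8 = 62.
Best is 62.

62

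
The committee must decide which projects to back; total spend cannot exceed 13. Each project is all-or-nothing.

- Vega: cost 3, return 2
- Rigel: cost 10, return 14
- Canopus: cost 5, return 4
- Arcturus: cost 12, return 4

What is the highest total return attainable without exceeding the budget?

Allowing fractional choices, the relaxed optimum would be about 16.4, but projects are indivisible.
Rigel: cost 10 ≤ 13, return 14.
Vega + Rigel: cost 3 + 10 = 13 ≤ 13, return 2 + 14 = 16.
Best is Vega and Rigel with total return 16.

16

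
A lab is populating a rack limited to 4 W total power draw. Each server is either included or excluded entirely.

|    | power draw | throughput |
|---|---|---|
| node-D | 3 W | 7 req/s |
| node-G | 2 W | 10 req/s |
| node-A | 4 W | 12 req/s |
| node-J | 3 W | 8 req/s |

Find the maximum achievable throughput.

node-G: power draw 2 ≤ 4, throughput 10.
node-A: power draw 4 ≤ 4, throughput 12.
Best is node-A with total throughput 12.

12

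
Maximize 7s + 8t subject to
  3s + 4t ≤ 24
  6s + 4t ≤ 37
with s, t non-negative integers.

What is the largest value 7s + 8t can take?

(s,t)=(4,3) is feasible, giving 52.
(s,t)=(3,3) is feasible, giving 45.
(s,t)=(4,2) is feasible, giving 44.
The best lattice point is (4,3), giving 52.

52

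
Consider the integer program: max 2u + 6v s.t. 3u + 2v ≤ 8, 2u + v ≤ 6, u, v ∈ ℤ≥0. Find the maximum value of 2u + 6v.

(u,v)=(0,4): 3·0+2·4=8≤8, 2·0+1·4=4≤6, objective 24.
(u,v)=(0,3): 3·0+2·3=6≤8, 2·0+1·3=3≤6, objective 18.
No feasible integer point exceeds 24.

24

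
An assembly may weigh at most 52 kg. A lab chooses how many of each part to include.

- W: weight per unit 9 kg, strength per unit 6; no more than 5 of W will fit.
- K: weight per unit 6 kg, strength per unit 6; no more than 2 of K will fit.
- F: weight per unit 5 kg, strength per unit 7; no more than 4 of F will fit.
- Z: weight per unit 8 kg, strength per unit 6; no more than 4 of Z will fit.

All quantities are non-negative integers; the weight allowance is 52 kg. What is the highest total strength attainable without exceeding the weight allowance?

52

Take 4×F and 4×Z: weight 52 ≤ 52, strength 4·7 + 4·6 = 52.
F has the best ratio (7/5) and is taken to its limit of 4; remaining capacity is filled optimally with the others.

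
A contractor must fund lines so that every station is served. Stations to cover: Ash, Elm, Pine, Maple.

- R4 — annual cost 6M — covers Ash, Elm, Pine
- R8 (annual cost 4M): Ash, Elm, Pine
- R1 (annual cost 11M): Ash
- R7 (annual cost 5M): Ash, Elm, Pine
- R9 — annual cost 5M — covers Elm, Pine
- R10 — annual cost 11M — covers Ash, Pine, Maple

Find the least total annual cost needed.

15

Choose R8 and R10: together they cover Ash, Elm, Pine, Maple — every station.
Total annual cost: 4 + 11 = 15.
No cover costs less than 15.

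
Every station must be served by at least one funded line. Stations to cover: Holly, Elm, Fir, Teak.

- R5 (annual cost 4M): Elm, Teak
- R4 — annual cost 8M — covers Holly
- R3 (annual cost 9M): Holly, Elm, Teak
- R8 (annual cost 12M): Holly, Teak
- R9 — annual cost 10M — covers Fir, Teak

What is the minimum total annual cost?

The greedy cost-per-new-station heuristic would pick R5, R4, and R9 for 22, but a cheaper cover exists.
Choose R3 and R9: together they cover Holly, Elm, Fir, Teak — every station.
Total annual cost: 9 + 10 = 19.
No cover costs less than 19.

19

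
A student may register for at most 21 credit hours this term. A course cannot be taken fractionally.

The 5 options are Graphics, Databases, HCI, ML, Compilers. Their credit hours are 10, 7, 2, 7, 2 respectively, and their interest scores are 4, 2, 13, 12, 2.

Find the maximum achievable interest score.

Databases + HCI + ML + Compilers: credit hours 7 + 2 + 7 + 2 = 18 ≤ 21, interest score 2 + 13 + 12 + 2 = 29.
Graphics + HCI + ML + Compilers: credit hours 10 + 2 + 7 + 2 = 21 ≤ 21, interest score 4 + 13 + 12 + 2 = 31.
Graphics + HCI + ML: credit hours 10 + 2 + 7 = 19 ≤ 21, interest score 4 + 13 + 12 = 29.
Best is Graphics, HCI, ML, and Compilers with total interest score 31.

31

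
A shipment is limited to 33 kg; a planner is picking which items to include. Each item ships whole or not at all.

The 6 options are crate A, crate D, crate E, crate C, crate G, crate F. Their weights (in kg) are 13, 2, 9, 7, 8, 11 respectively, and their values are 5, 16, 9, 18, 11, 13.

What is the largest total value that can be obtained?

Take crate D, crate C, crate G, and crate F: weight 2 + 7 + 8 + 11 = 28 ≤ 33, value 16 + 18 + 11 + 13 = 58.
No other feasible combination does better.

58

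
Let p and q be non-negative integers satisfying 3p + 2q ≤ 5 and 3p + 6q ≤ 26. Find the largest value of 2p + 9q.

Relaxing integrality, the LP optimum is 22.50 at (p,q) = (0, 2.5), which is not an integer point.
(p,q)=(0,2): 3·0+2·2=4≤5, 3·0+6·2=12≤26, objective 18.
(p,q)=(1,1): 3·1+2·1=5≤5, 3·1+6·1=9≤26, objective 11.
(p,q)=(0,1): 3·0+2·1=2≤5, 3·0+6·1=6≤26, objective 9.
No feasible integer point exceeds 18.

18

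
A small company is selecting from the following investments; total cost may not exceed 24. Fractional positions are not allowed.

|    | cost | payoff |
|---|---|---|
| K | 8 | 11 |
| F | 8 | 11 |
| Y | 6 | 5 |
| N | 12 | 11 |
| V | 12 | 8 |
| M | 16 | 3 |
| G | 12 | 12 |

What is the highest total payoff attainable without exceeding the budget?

27

This is an integer program with binary decision variables.
K + G: cost 8 + 12 = 20 ≤ 24, payoff 11 + 12 = 23.
K + F + Y: cost 8 + 8 + 6 = 22 ≤ 24, payoff 11 + 11 + 5 = 27.
F + G: cost 8 + 12 = 20 ≤ 24, payoff 11 + 12 = 23.
Best is K, F, and Y with total payoff 27.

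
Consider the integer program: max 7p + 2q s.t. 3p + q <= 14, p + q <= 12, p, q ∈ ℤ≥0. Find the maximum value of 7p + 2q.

Relaxing integrality, the LP optimum is 32.67 at (p,q) = (4.67, 0), which is not an integer point.
(p,q)=(4,2) is feasible, giving 32.
(p,q)=(4,1) is feasible, giving 30.
(p,q)=(4,0) is feasible, giving 28.
Maximum is 32 at (p,q)=(4,2).

32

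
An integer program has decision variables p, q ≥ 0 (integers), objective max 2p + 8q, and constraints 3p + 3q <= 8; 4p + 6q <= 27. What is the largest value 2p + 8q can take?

(p,q)=(0,2): 3·0+3·2=6≤8, 4·0+6·2=12≤27, objective 16.
(p,q)=(1,1): 3·1+3·1=6≤8, 4·1+6·1=10≤27, objective 10.
The best lattice point is (0,2), giving 16.

16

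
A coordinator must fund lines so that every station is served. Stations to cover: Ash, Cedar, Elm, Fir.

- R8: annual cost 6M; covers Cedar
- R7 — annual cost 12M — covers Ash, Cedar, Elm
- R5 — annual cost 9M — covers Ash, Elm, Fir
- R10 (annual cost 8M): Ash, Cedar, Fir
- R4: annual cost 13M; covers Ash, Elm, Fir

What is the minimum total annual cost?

The greedy cost-per-new-station heuristic would pick R10 and R5 for 17, but a cheaper cover exists.
Choose R8 and R5: together they cover Ash, Cedar, Elm, Fir — every station.
Total annual cost: 6 + 9 = 15.
No cover costs less than 15.

15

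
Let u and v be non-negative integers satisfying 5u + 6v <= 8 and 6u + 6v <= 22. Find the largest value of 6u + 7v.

Relaxing integrality, the LP optimum is 9.60 at (u,v) = (1.6, 0), which is not an integer point.
(u,v)=(0,1): 5·0+6·1=6≤8, 6·0+6·1=6≤22, objective 7.
(u,v)=(1,0): 5·1+6·0=5≤8, 6·1+6·0=6≤22, objective 6.
(u,v)=(0,0): 5·0+6·0=0≤8, 6·0+6·0=0≤22, objective 0.
The best lattice point is (0,1), giving 7.

7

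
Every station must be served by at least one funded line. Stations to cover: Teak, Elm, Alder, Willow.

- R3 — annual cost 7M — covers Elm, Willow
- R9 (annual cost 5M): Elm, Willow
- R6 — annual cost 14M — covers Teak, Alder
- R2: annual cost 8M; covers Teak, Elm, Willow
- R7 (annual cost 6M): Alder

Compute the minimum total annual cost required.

Choose R2 and R7: together they cover Teak, Elm, Alder, Willow — every station.
Total annual cost: 8 + 6 = 14.

14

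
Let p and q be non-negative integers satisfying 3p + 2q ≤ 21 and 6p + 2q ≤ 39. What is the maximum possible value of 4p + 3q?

31

The continuous relaxation peaks at (0, 10.5) with value 31.50; rounding to a feasible lattice point costs some objective.
(p,q)=(1,9): 3·1+2·9=21≤21, 6·1+2·9=24≤39, objective 31.
(p,q)=(0,10): 3·0+2·10=20≤21, 6·0+2·10=20≤39, objective 30.
(p,q)=(1,8): 3·1+2·8=19≤21, 6·1+2·8=22≤39, objective 28.
Maximum is 31 at (p,q)=(1,9).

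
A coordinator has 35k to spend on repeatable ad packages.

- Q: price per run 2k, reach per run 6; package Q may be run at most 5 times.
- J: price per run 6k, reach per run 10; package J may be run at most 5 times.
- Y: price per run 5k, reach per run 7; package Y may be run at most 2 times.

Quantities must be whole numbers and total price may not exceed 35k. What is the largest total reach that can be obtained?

70

Take 5×Q and 4×J: price 34 ≤ 35, reach 5·6 + 4·10 = 70.
Q has the best ratio (6/2) and is taken to its limit of 5; remaining capacity is filled optimally with the others.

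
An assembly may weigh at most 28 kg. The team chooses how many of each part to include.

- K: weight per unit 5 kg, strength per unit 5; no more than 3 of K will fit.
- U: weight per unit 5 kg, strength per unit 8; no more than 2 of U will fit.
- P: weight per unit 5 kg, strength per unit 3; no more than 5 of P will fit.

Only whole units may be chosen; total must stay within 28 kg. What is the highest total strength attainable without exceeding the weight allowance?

31

3×K and 2×U: weight 25 ≤ 28, strength 3·5 + 2·8 = 31.
2×K, 2×U, and 1×P: weight 25 ≤ 28, strength 2·5 + 2·8 + 1·3 = 29.
Best is 31.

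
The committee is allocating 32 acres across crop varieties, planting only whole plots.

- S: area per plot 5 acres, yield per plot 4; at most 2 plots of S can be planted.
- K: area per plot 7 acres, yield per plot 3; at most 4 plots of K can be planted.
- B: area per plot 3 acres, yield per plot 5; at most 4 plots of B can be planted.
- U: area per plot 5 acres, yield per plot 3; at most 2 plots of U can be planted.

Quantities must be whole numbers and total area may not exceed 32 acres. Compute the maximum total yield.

34

B has the best ratio (5/3); taking only B gives at most 4×5 = 20 (stopped by the supply cap of 4).
Mixing does better — 2×S, 4×B, and 2×U: area 32 ≤ 32, yield 2·4 + 4·5 + 2·3 = 34.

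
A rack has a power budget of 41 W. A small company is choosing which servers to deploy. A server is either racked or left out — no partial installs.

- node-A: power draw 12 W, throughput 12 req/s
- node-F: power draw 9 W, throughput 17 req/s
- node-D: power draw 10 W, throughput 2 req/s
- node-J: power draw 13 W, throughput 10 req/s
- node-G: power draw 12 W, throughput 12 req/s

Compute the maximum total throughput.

node-A + node-F + node-G: power draw 12 + 9 + 12 = 33 ≤ 41, throughput 12 + 17 + 12 = 41.
node-F + node-J + node-G: power draw 9 + 13 + 12 = 34 ≤ 41, throughput 17 + 10 + 12 = 39.
node-A + node-F + node-J: power draw 12 + 9 + 13 = 34 ≤ 41, throughput 12 + 17 + 10 = 39.
Best is node-A, node-F, and node-G with total throughput 41.

41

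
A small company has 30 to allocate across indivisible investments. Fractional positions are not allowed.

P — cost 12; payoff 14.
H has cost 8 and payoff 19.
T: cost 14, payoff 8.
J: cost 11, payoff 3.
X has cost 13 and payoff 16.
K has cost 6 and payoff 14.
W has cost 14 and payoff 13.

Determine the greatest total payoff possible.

49

Allowing fractional choices, the relaxed optimum would be about 52.5, but investments are indivisible.
H + K + W: cost 8 + 6 + 14 = 28 ≤ 30, payoff 19 + 14 + 13 = 46.
H + X + K: cost 8 + 13 + 6 = 27 ≤ 30, payoff 19 + 16 + 14 = 49.
P + H + K: cost 12 + 8 + 6 = 26 ≤ 30, payoff 14 + 19 + 14 = 47.
Best is H, X, and K with total payoff 49.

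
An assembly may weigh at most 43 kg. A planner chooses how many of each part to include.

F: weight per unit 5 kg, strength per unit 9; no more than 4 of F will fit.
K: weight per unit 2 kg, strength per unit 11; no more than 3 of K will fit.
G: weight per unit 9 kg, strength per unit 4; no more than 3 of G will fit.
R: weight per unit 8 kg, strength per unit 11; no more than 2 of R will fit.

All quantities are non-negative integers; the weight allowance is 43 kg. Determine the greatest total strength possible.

4×F, 3×K, and 2×R: weight 42 ≤ 43, strength 4·9 + 3·11 + 2·11 = 91.
4×F, 3×K, 1×G, and 1×R: weight 43 ≤ 43, strength 4·9 + 3·11 + 1·4 + 1·11 = 84.
Best is 91.

91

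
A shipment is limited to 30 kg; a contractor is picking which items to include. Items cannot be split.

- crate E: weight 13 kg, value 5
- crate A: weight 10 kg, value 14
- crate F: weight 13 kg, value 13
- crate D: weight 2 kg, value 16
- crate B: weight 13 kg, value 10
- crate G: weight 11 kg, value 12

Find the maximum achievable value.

Allowing fractional choices, the relaxed optimum would be about 49.0, but items are indivisible.
crate F + crate D + crate G: weight 13 + 2 + 11 = 26 ≤ 30, value 13 + 16 + 12 = 41.
crate A + crate D + crate G: weight 10 + 2 + 11 = 23 ≤ 30, value 14 + 16 + 12 = 42.
crate A + crate F + crate D: weight 10 + 13 + 2 = 25 ≤ 30, value 14 + 13 + 16 = 43.
Best is crate A, crate F, and crate D with total value 43.

43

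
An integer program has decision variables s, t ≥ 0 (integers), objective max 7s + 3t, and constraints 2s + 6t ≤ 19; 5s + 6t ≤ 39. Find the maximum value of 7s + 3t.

49

The continuous relaxation peaks at (7.8, 0) with value 54.60; rounding to a feasible lattice point costs some objective.
(s,t)=(7,0): 2·7+6·0=14≤19, 5·7+6·0=35≤39, objective 49.
(s,t)=(6,1): 2·6+6·1=18≤19, 5·6+6·1=36≤39, objective 45.
(s,t)=(6,0): 2·6+6·0=12≤19, 5·6+6·0=30≤39, objective 42.
The best lattice point is (7,0), giving 49.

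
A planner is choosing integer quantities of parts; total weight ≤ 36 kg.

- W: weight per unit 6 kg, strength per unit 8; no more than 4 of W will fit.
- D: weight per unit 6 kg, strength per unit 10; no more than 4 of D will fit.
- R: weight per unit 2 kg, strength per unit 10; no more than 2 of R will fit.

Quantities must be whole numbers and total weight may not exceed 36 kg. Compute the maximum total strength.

68

R has the best ratio (10/2); taking only R gives at most 2×10 = 20 (stopped by the supply cap of 2).
Mixing does better — 1×W, 4×D, and 2×R: weight 34 ≤ 36, strength 1·8 + 4·10 + 2·10 = 68.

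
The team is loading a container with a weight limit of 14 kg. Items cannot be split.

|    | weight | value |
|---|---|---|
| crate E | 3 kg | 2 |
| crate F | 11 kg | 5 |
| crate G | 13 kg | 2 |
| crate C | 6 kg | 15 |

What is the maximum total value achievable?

Allowing fractional choices, the relaxed optimum would be about 19.3, but items are indivisible.
crate E + crate F: weight 3 + 11 = 14 ≤ 14, value 2 + 5 = 7.
crate C: weight 6 ≤ 14, value 15.
crate E + crate C: weight 3 + 6 = 9 ≤ 14, value 2 + 15 = 17.
Best is crate E and crate C with total value 17.

17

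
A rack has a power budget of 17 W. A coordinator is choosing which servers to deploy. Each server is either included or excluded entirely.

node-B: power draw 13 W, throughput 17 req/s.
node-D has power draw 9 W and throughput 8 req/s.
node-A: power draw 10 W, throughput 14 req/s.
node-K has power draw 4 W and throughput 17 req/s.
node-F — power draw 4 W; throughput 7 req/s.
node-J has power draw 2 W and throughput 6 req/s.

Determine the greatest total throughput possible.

node-B + node-K: power draw 13 + 4 = 17 ≤ 17, throughput 17 + 17 = 34.
node-D + node-K + node-F: power draw 9 + 4 + 4 = 17 ≤ 17, throughput 8 + 17 + 7 = 32.
node-A + node-K + node-J: power draw 10 + 4 + 2 = 16 ≤ 17, throughput 14 + 17 + 6 = 37.
Best is node-A, node-K, and node-J with total throughput 37.

37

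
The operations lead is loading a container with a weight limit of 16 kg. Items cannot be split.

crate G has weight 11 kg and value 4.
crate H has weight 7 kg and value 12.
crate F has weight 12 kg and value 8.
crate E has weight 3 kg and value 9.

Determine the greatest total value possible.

Allowing fractional choices, the relaxed optimum would be about 25.0, but items are indivisible.
crate H + crate E: weight 7 + 3 = 10 ≤ 16, value 12 + 9 = 21.
crate F + crate E: weight 12 + 3 = 15 ≤ 16, value 8 + 9 = 17.
Best is crate H and crate E with total value 21.

21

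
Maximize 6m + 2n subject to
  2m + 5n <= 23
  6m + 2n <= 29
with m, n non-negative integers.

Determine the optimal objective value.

28

The continuous relaxation peaks at (4.83, 0) with value 29.00; rounding to a feasible lattice point costs some objective.
(m,n)=(4,2) is feasible, giving 28.
(m,n)=(4,1) is feasible, giving 26.
(m,n)=(4,0) is feasible, giving 24.
(m,n)=(3,3) is feasible, giving 24.
The best lattice point is (4,2), giving 28.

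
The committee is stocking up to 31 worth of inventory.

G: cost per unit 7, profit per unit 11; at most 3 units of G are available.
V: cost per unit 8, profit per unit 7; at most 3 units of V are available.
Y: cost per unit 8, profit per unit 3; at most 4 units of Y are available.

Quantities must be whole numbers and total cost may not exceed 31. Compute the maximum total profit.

40

Take 3×G and 1×V: cost 29 ≤ 31, profit 3·11 + 1·7 = 40.
G has the best ratio (11/7) and is taken to its limit of 3; remaining capacity is filled optimally with the others.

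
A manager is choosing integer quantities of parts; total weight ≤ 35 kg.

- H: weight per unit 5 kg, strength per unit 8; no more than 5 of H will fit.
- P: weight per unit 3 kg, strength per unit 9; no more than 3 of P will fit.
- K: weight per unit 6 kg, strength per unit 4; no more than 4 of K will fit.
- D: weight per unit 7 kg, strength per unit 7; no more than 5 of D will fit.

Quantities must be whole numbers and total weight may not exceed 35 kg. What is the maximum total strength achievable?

4×H, 3×P, and 1×K: weight 35 ≤ 35, strength 4·8 + 3·9 + 1·4 = 63.
5×H and 3×P: weight 34 ≤ 35, strength 5·8 + 3·9 = 67.
Best is 67.

67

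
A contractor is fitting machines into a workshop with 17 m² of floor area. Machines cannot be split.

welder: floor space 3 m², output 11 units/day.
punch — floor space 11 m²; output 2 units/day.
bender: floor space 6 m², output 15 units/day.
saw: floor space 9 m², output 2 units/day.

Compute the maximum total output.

26

punch + bender: floor space 11 + 6 = 17 ≤ 17, output 2 + 15 = 17.
bender + saw: floor space 6 + 9 = 15 ≤ 17, output 15 + 2 = 17.
welder + bender: floor space 3 + 6 = 9 ≤ 17, output 11 + 15 = 26.
Best is welder and bender with total output 26.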